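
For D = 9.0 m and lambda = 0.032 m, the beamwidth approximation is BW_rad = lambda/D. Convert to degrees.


BW_rad = 0.032 / 9.0 = 0.003556
BW_deg = 0.2 degrees

0.2 degrees


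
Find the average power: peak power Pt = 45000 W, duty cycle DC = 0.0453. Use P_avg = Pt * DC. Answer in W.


P_avg = 45000 * 0.0453 = 2038.5 W

2038.5 W


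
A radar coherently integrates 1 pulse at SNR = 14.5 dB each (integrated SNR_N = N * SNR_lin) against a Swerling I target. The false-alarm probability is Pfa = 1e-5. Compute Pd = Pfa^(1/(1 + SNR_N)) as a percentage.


SNR_lin = 10^(14.5/10) = 28.18383
SNR_N = 1 * 28.18383 = 28.18383
1/(1 + SNR_N) = 1/29.18383 = 0.0342656
Pd = (1e-5)^0.0342656 = 0.67402
Pd = 67.4%

67.4%


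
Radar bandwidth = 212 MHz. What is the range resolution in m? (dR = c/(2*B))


dR = 3e8 / (2 * 212000000.0) = 0.71 m

0.71 m


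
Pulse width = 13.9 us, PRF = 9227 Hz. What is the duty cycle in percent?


DC = 13.9e-6 * 9227 * 100 = 12.83%

12.83%


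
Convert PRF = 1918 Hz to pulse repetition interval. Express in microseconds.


PRI = 1/1918 = 0.0005213764 s = 521.4 us

521.4 us


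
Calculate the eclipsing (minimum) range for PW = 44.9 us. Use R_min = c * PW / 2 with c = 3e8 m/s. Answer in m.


R_min = 3e8 * 44.9e-6 / 2 = 6735.0 m

6735.0 m


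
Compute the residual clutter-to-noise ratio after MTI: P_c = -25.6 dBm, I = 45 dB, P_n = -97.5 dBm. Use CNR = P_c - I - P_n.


CNR = -25.6 - 45 - (-97.5) = 26.9 dB

26.9 dB


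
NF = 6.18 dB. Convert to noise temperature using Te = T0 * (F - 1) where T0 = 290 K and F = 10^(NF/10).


NF_lin = 10^(6.18/10) = 4.14954
Te = 290 * (4.14954 - 1) = 913.4 K

913.4 K


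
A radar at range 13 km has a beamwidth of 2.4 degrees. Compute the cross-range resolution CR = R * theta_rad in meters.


BW_rad = 0.041887902
CR = 13000 * 0.041887902 = 544.5 m

544.5 m


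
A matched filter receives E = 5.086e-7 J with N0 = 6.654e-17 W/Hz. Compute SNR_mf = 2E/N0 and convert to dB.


SNR_lin = 2 * 5.086e-7 / 6.654e-17 = 1.529e10
SNR_dB = 10*log10(1.529e10) = 101.8 dB

101.8 dB


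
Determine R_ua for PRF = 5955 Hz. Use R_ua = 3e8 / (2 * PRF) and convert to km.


R_ua = 3e8 / (2 * 5955) = 25188.9 m = 25.2 km

25.2 km


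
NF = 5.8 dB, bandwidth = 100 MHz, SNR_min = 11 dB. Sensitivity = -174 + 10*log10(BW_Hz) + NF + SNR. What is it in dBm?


10*log10(100000000.0) = 80.0
S = -174 + 80.0 + 5.8 + 11 = -77.2 dBm

-77.2 dBm


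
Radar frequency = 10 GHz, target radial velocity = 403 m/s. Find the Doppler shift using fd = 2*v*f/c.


fd = 2 * 403 * 10000000000.0 / 3e8 = 26866.7 Hz

26866.7 Hz


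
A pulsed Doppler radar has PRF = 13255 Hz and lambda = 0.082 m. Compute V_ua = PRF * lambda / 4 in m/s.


V_ua = 13255 * 0.082 / 4 = 271.7 m/s

271.7 m/s


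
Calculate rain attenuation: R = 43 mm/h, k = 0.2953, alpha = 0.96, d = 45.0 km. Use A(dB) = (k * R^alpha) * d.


gamma = 0.2953 * 43^0.96 = 10.924289 dB/km
A = 10.924289 * 45.0 = 491.59 dB

491.59 dB


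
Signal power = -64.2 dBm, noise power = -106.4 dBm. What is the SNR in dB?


SNR = -64.2 - (-106.4) = 42.2 dB

42.2 dB


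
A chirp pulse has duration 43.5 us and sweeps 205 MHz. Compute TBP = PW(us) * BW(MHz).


TBP = 43.5 * 205 = 8917.5

8917.5


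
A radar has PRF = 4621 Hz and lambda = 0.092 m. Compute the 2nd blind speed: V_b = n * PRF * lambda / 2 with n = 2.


V_blind = 2 * 4621 * 0.092 / 2 = 425.1 m/s

425.1 m/s


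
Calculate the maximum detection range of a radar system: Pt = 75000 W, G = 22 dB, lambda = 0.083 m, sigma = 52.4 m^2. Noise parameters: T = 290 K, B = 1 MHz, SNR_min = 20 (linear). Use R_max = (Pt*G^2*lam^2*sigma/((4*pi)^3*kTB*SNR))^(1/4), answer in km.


G_lin = 10^(22/10) = 158.489319
R^4 = 75000 * 158.489319^2 * 0.083^2 * 52.4 / ((4*pi)^3 * 1.38e-23 * 290 * 1000000.0 * 20)
R^4 = 4.28166e18 m^4
R_max = (4.28166e18)^(1/4) = 45488.6 m = 45.5 km

45.5 km


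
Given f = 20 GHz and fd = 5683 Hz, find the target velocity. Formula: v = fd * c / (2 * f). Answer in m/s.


v = 5683 * 3e8 / (2 * 20000000000.0) = 42.6 m/s

42.6 m/s


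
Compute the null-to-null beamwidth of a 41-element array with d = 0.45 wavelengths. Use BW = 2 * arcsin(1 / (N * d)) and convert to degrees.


1/(N*d) = 1/(41*0.45) = 0.054201
BW = 2*arcsin(0.054201) = 6.2 degrees

6.2 degrees


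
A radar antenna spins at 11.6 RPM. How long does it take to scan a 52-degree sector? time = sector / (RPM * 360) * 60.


t = 52 / (11.6 * 360) * 60 = 0.75 s

0.75 s


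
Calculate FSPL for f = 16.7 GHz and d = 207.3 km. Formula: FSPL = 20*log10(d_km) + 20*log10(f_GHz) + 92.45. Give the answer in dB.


20*log10(207.3) = 46.33
20*log10(16.7) = 24.45
FSPL = 163.2 dB

163.2 dB


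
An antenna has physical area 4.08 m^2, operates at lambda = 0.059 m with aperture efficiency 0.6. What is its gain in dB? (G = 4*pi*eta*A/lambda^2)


G_linear = 4*pi*0.6*4.08/0.059^2 = 8837.25
G_dB = 10*log10(8837.25) = 39.5 dB

39.5 dB


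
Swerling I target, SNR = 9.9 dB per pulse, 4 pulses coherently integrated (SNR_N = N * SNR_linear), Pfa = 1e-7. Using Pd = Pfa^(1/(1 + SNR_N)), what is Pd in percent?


SNR_lin = 10^(9.9/10) = 9.77237
SNR_N = 4 * 9.77237 = 39.08948
1/(1 + SNR_N) = 1/40.08948 = 0.0249442
Pd = (1e-7)^0.0249442 = 0.66895
Pd = 66.9%

66.9%


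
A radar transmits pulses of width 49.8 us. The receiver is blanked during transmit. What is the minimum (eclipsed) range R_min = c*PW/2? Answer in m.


R_min = 3e8 * 49.8e-6 / 2 = 7470.0 m

7470.0 m


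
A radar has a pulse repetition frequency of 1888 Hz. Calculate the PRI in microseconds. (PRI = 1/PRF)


PRI = 1/1888 = 0.000529661 s = 529.7 us

529.7 us


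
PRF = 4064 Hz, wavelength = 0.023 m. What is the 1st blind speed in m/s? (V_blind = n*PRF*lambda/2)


V_blind = 1 * 4064 * 0.023 / 2 = 46.7 m/s

46.7 m/s


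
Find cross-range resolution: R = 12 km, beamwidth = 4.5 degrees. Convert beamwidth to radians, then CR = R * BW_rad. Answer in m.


BW_rad = 0.078539816
CR = 12000 * 0.078539816 = 942.5 m

942.5 m


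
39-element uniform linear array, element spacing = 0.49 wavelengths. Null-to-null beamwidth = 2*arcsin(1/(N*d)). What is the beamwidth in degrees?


1/(N*d) = 1/(39*0.49) = 0.052329
BW = 2*arcsin(0.052329) = 6.0 degrees

6.0 degrees


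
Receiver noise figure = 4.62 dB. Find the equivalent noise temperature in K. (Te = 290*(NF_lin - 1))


NF_lin = 10^(4.62/10) = 2.897344
Te = 290 * (2.897344 - 1) = 550.2 K

550.2 K


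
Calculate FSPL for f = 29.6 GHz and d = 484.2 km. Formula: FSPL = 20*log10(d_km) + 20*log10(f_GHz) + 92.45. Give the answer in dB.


20*log10(484.2) = 53.7
20*log10(29.6) = 29.43
FSPL = 175.6 dB

175.6 dB


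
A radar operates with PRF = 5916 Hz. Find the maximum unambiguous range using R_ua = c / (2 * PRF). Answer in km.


R_ua = 3e8 / (2 * 5916) = 25355.0 m = 25.4 km

25.4 km


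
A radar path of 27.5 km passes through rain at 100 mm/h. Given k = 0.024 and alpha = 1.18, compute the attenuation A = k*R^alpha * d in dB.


gamma = 0.024 * 100^1.18 = 5.498082 dB/km
A = 5.498082 * 27.5 = 151.2 dB

151.2 dB


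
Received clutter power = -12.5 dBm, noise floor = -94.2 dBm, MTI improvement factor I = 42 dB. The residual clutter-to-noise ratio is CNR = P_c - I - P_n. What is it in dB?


CNR = -12.5 - 42 - (-94.2) = 39.7 dB

39.7 dB


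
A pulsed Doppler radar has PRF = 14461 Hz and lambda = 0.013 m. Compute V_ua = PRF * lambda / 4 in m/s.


V_ua = 14461 * 0.013 / 4 = 47.0 m/s

47.0 m/s


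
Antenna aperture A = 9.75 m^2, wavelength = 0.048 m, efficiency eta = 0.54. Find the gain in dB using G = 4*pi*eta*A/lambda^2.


G_linear = 4*pi*0.54*9.75/0.048^2 = 28716.12
G_dB = 10*log10(28716.12) = 44.6 dB

44.6 dB


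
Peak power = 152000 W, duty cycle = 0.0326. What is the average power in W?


P_avg = 152000 * 0.0326 = 4955.2 W

4955.2 W


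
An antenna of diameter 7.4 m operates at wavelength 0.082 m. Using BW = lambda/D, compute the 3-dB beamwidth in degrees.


BW_rad = 0.082 / 7.4 = 0.011081
BW_deg = 0.63 degrees

0.63 degrees


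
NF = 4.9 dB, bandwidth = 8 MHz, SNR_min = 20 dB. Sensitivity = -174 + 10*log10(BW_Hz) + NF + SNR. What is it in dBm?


10*log10(8000000.0) = 69.03
S = -174 + 69.03 + 4.9 + 20 = -80.1 dBm

-80.1 dBm


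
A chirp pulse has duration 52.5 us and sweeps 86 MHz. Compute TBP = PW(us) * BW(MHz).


TBP = 52.5 * 86 = 4515.0

4515.0


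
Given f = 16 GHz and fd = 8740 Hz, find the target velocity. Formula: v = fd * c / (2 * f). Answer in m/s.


v = 8740 * 3e8 / (2 * 16000000000.0) = 81.9 m/s

81.9 m/s


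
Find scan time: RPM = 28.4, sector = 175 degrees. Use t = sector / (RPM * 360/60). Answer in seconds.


t = 175 / (28.4 * 360) * 60 = 1.03 s

1.03 s


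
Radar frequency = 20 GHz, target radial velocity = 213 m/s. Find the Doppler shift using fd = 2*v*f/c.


fd = 2 * 213 * 20000000000.0 / 3e8 = 28400.0 Hz

28400.0 Hz


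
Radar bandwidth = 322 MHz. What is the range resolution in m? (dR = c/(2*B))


dR = 3e8 / (2 * 322000000.0) = 0.47 m

0.47 m


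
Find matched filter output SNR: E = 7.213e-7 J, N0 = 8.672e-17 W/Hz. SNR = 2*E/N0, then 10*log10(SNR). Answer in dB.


SNR_lin = 2 * 7.213e-7 / 8.672e-17 = 1.664e10
SNR_dB = 10*log10(1.664e10) = 102.2 dB

102.2 dB


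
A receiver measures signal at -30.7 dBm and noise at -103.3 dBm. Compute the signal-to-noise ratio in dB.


SNR = -30.7 - (-103.3) = 72.6 dB

72.6 dB


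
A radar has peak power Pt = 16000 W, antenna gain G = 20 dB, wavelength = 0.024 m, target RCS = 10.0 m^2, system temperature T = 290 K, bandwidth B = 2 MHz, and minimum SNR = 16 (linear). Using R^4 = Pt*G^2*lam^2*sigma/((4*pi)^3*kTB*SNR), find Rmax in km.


G_lin = 10^(20/10) = 100.0
R^4 = 16000 * 100.0^2 * 0.024^2 * 10.0 / ((4*pi)^3 * 1.38e-23 * 290 * 2000000.0 * 16)
R^4 = 3.62648e15 m^4
R_max = (3.62648e15)^(1/4) = 7760.2 m = 7.8 km

7.8 km


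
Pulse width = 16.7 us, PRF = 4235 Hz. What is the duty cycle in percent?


DC = 16.7e-6 * 4235 * 100 = 7.07%

7.07%


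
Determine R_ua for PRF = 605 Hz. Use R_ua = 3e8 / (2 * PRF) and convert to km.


R_ua = 3e8 / (2 * 605) = 247933.9 m = 247.9 km

247.9 km


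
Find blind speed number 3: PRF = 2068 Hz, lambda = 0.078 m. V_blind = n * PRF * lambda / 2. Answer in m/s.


V_blind = 3 * 2068 * 0.078 / 2 = 242.0 m/s

242.0 m/s


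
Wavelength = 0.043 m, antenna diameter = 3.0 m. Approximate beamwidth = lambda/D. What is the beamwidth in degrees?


BW_rad = 0.043 / 3.0 = 0.014333
BW_deg = 0.82 degrees

0.82 degrees


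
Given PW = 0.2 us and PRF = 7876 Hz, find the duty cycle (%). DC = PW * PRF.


DC = 0.2e-6 * 7876 * 100 = 0.16%

0.16%


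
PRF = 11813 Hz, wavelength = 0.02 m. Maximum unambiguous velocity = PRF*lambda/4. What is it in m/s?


V_ua = 11813 * 0.02 / 4 = 59.1 m/s

59.1 m/s


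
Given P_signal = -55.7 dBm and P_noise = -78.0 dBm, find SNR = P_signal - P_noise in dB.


SNR = -55.7 - (-78.0) = 22.3 dB

22.3 dB


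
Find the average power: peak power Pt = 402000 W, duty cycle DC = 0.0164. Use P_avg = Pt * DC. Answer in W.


P_avg = 402000 * 0.0164 = 6592.8 W

6592.8 W


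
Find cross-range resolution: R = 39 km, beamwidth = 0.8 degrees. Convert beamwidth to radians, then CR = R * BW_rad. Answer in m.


BW_rad = 0.013962634
CR = 39000 * 0.013962634 = 544.5 m

544.5 m


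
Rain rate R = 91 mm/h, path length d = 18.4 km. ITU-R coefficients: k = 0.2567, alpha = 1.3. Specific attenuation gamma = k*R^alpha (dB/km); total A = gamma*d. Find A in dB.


gamma = 0.2567 * 91^1.3 = 90.402341 dB/km
A = 90.402341 * 18.4 = 1663.4 dB

1663.4 dB


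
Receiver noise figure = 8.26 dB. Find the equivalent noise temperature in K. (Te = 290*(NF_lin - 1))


NF_lin = 10^(8.26/10) = 6.698846
Te = 290 * (6.698846 - 1) = 1652.7 K

1652.7 K


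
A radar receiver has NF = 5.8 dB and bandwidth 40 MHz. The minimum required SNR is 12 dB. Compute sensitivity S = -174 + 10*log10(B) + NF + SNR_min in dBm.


10*log10(40000000.0) = 76.02
S = -174 + 76.02 + 5.8 + 12 = -80.2 dBm

-80.2 dBm


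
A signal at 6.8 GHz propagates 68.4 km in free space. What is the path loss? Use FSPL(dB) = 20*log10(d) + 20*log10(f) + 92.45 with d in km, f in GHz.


20*log10(68.4) = 36.7
20*log10(6.8) = 16.65
FSPL = 145.8 dB

145.8 dB


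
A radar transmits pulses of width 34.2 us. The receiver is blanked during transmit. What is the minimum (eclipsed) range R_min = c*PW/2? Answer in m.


R_min = 3e8 * 34.2e-6 / 2 = 5130.0 m

5130.0 m


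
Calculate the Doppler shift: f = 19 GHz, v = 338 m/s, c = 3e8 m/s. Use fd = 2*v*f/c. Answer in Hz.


fd = 2 * 338 * 19000000000.0 / 3e8 = 42813.3 Hz

42813.3 Hz


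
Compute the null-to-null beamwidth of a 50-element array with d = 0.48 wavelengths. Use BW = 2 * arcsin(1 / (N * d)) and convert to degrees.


1/(N*d) = 1/(50*0.48) = 0.041667
BW = 2*arcsin(0.041667) = 4.8 degrees

4.8 degrees


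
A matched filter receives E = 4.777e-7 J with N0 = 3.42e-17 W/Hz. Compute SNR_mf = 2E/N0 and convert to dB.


SNR_lin = 2 * 4.777e-7 / 3.42e-17 = 2.794e10
SNR_dB = 10*log10(2.794e10) = 104.5 dB

104.5 dB


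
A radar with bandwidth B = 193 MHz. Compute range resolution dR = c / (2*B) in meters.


dR = 3e8 / (2 * 193000000.0) = 0.78 m

0.78 m


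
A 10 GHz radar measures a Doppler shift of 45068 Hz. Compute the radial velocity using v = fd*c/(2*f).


v = 45068 * 3e8 / (2 * 10000000000.0) = 676.0 m/s

676.0 m/s


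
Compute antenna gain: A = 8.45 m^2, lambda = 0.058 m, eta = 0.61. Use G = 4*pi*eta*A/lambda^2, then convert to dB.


G_linear = 4*pi*0.61*8.45/0.058^2 = 19254.86
G_dB = 10*log10(19254.86) = 42.8 dB

42.8 dB


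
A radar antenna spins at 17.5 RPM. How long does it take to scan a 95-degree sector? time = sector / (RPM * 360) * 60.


t = 95 / (17.5 * 360) * 60 = 0.9 s

0.9 s


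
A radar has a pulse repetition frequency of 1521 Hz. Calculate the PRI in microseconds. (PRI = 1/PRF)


PRI = 1/1521 = 0.0006574622 s = 657.5 us

657.5 us


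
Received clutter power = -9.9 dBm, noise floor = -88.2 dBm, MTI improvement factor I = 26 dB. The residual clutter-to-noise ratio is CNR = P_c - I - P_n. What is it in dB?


CNR = -9.9 - 26 - (-88.2) = 52.3 dB

52.3 dB


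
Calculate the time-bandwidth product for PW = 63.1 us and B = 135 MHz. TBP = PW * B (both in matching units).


TBP = 63.1 * 135 = 8518.5

8518.5


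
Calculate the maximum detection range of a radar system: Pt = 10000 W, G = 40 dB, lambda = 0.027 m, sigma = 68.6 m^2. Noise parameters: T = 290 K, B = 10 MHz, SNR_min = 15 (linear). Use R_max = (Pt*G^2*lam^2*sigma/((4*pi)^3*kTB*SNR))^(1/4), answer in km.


G_lin = 10^(40/10) = 10000.0
R^4 = 10000 * 10000.0^2 * 0.027^2 * 68.6 / ((4*pi)^3 * 1.38e-23 * 290 * 10000000.0 * 15)
R^4 = 4.19811e19 m^4
R_max = (4.19811e19)^(1/4) = 80494.0 m = 80.5 km

80.5 km


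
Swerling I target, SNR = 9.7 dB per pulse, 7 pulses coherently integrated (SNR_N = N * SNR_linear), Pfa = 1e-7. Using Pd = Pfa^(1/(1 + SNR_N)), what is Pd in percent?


SNR_lin = 10^(9.7/10) = 9.33254
SNR_N = 7 * 9.33254 = 65.32778
1/(1 + SNR_N) = 1/66.32778 = 0.0150766
Pd = (1e-7)^0.0150766 = 0.78427
Pd = 78.4%

78.4%


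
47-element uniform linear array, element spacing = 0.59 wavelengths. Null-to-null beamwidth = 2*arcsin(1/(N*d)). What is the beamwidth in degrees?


1/(N*d) = 1/(47*0.59) = 0.036062
BW = 2*arcsin(0.036062) = 4.1 degrees

4.1 degrees


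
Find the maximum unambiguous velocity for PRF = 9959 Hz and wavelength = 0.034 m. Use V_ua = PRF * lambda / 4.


V_ua = 9959 * 0.034 / 4 = 84.7 m/s

84.7 m/s


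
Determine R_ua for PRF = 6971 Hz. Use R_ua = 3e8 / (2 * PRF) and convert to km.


R_ua = 3e8 / (2 * 6971) = 21517.7 m = 21.5 km

21.5 km


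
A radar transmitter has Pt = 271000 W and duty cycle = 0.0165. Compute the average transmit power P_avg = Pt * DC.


P_avg = 271000 * 0.0165 = 4471.5 W

4471.5 W


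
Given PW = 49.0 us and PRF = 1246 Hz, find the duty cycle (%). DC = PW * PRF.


DC = 49.0e-6 * 1246 * 100 = 6.11%

6.11%


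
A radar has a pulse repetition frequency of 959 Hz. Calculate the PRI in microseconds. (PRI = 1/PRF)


PRI = 1/959 = 0.0010427529 s = 1042.8 us

1042.8 us


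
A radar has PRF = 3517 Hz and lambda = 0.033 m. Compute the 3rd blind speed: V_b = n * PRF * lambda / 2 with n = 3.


V_blind = 3 * 3517 * 0.033 / 2 = 174.1 m/s

174.1 m/s


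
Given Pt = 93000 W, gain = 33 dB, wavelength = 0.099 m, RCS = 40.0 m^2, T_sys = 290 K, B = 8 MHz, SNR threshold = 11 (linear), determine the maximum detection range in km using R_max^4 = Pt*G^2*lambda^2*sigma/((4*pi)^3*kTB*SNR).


G_lin = 10^(33/10) = 1995.262315
R^4 = 93000 * 1995.262315^2 * 0.099^2 * 40.0 / ((4*pi)^3 * 1.38e-23 * 290 * 8000000.0 * 11)
R^4 = 2.07694e20 m^4
R_max = (2.07694e20)^(1/4) = 120048.3 m = 120.0 km

120.0 km


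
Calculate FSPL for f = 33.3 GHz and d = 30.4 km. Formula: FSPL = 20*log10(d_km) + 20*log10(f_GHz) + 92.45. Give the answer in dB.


20*log10(30.4) = 29.66
20*log10(33.3) = 30.45
FSPL = 152.6 dB

152.6 dB


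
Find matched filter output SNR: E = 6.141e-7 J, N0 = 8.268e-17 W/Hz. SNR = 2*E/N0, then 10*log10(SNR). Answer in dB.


SNR_lin = 2 * 6.141e-7 / 8.268e-17 = 1.485e10
SNR_dB = 10*log10(1.485e10) = 101.7 dB

101.7 dB


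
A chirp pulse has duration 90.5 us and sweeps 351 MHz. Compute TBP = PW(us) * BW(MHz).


TBP = 90.5 * 351 = 31765.5

31765.5


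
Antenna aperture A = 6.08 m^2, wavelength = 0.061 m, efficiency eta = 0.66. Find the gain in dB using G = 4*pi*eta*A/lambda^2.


G_linear = 4*pi*0.66*6.08/0.061^2 = 13551.82
G_dB = 10*log10(13551.82) = 41.3 dB

41.3 dB


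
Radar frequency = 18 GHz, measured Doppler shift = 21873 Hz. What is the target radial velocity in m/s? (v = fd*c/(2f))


v = 21873 * 3e8 / (2 * 18000000000.0) = 182.3 m/s

182.3 m/s


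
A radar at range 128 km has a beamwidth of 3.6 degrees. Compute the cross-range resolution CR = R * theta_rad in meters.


BW_rad = 0.062831853
CR = 128000 * 0.062831853 = 8042.5 m

8042.5 m


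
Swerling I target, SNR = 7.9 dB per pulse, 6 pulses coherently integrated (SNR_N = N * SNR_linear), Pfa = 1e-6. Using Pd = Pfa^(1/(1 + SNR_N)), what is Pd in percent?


SNR_lin = 10^(7.9/10) = 6.16595
SNR_N = 6 * 6.16595 = 36.9957
1/(1 + SNR_N) = 1/37.9957 = 0.0263188
Pd = (1e-6)^0.0263188 = 0.69516
Pd = 69.5%

69.5%


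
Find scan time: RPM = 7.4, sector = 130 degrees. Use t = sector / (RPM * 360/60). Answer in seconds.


t = 130 / (7.4 * 360) * 60 = 2.93 s

2.93 s


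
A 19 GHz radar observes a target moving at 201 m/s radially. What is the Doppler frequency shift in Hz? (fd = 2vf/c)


fd = 2 * 201 * 19000000000.0 / 3e8 = 25460.0 Hz

25460.0 Hz


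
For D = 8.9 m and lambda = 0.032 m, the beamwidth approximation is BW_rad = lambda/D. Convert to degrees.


BW_rad = 0.032 / 8.9 = 0.003596
BW_deg = 0.21 degrees

0.21 degrees


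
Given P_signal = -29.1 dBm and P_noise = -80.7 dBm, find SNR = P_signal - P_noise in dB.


SNR = -29.1 - (-80.7) = 51.6 dB

51.6 dB


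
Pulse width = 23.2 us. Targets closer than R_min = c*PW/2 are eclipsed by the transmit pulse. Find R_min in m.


R_min = 3e8 * 23.2e-6 / 2 = 3480.0 m

3480.0 m


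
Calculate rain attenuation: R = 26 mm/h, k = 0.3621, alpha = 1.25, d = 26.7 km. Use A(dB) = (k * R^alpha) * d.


gamma = 0.3621 * 26^1.25 = 21.259116 dB/km
A = 21.259116 * 26.7 = 567.62 dB

567.62 dB


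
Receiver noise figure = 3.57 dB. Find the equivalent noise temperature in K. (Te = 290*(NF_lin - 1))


NF_lin = 10^(3.57/10) = 2.275097
Te = 290 * (2.275097 - 1) = 369.8 K

369.8 K


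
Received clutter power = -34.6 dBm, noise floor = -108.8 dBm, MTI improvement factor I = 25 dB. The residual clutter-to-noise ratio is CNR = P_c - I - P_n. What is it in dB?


CNR = -34.6 - 25 - (-108.8) = 49.2 dB

49.2 dB


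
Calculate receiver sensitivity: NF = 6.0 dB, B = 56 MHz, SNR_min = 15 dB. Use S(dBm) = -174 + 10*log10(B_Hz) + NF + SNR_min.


10*log10(56000000.0) = 77.48
S = -174 + 77.48 + 6.0 + 15 = -75.5 dBm

-75.5 dBm


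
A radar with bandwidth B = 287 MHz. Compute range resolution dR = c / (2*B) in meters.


dR = 3e8 / (2 * 287000000.0) = 0.52 m

0.52 m


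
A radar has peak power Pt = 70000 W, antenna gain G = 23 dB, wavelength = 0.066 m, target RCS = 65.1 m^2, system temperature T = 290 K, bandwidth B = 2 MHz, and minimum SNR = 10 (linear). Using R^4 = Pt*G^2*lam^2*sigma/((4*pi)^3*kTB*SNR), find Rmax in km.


G_lin = 10^(23/10) = 199.526231
R^4 = 70000 * 199.526231^2 * 0.066^2 * 65.1 / ((4*pi)^3 * 1.38e-23 * 290 * 2000000.0 * 10)
R^4 = 4.97543e18 m^4
R_max = (4.97543e18)^(1/4) = 47228.9 m = 47.2 km

47.2 km


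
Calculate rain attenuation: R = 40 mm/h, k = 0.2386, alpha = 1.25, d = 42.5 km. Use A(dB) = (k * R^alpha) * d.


gamma = 0.2386 * 40^1.25 = 24.001889 dB/km
A = 24.001889 * 42.5 = 1020.08 dB

1020.08 dB


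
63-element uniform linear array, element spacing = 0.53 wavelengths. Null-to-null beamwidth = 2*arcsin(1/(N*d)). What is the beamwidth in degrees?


1/(N*d) = 1/(63*0.53) = 0.029949
BW = 2*arcsin(0.029949) = 3.4 degrees

3.4 degrees


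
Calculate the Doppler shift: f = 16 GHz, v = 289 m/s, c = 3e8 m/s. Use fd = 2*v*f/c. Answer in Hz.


fd = 2 * 289 * 16000000000.0 / 3e8 = 30826.7 Hz

30826.7 Hz


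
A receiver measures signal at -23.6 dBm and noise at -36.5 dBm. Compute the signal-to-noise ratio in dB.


SNR = -23.6 - (-36.5) = 12.9 dB

12.9 dB


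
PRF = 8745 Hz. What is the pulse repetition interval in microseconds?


PRI = 1/8745 = 0.0001143511 s = 114.4 us

114.4 us


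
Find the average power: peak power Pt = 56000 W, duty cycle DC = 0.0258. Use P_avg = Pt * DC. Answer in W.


P_avg = 56000 * 0.0258 = 1444.8 W

1444.8 W


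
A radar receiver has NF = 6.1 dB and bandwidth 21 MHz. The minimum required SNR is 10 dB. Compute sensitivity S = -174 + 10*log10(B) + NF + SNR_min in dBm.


10*log10(21000000.0) = 73.22
S = -174 + 73.22 + 6.1 + 10 = -84.7 dBm

-84.7 dBm


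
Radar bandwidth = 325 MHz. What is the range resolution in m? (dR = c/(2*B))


dR = 3e8 / (2 * 325000000.0) = 0.46 m

0.46 m


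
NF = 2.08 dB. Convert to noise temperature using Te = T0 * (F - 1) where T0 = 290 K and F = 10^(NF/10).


NF_lin = 10^(2.08/10) = 1.614359
Te = 290 * (1.614359 - 1) = 178.2 K

178.2 K


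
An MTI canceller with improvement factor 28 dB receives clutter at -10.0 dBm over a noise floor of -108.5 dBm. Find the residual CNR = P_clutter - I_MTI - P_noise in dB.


CNR = -10.0 - 28 - (-108.5) = 70.5 dB

70.5 dB


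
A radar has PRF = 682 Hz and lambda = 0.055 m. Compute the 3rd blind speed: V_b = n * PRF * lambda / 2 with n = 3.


V_blind = 3 * 682 * 0.055 / 2 = 56.3 m/s

56.3 m/s


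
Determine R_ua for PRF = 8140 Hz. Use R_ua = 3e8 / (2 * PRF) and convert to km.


R_ua = 3e8 / (2 * 8140) = 18427.5 m = 18.4 km

18.4 km


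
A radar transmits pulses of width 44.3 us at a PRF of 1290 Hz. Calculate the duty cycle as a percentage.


DC = 44.3e-6 * 1290 * 100 = 5.71%

5.71%


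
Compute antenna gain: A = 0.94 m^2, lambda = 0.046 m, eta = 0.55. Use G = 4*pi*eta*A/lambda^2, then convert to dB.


G_linear = 4*pi*0.55*0.94/0.046^2 = 3070.33
G_dB = 10*log10(3070.33) = 34.9 dB

34.9 dB


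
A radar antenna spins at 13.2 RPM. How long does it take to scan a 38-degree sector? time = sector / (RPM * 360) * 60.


t = 38 / (13.2 * 360) * 60 = 0.48 s

0.48 s


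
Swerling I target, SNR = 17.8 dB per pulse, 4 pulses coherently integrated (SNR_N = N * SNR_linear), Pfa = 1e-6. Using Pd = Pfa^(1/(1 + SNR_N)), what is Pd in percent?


SNR_lin = 10^(17.8/10) = 60.25596
SNR_N = 4 * 60.25596 = 241.02384
1/(1 + SNR_N) = 1/242.02384 = 0.0041318
Pd = (1e-6)^0.0041318 = 0.94452
Pd = 94.5%

94.5%


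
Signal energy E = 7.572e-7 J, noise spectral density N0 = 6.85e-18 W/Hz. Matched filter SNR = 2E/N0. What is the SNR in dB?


SNR_lin = 2 * 7.572e-7 / 6.85e-18 = 2.211e11
SNR_dB = 10*log10(2.211e11) = 113.4 dB

113.4 dB


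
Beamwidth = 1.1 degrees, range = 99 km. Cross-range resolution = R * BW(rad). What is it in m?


BW_rad = 0.019198622
CR = 99000 * 0.019198622 = 1900.7 m

1900.7 m


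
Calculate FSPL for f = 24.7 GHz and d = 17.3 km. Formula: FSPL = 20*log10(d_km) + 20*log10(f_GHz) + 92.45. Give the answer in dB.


20*log10(17.3) = 24.76
20*log10(24.7) = 27.85
FSPL = 145.1 dB

145.1 dB


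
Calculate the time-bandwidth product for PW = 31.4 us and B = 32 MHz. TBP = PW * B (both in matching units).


TBP = 31.4 * 32 = 1004.8

1004.8


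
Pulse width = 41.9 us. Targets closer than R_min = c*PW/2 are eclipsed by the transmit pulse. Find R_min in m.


R_min = 3e8 * 41.9e-6 / 2 = 6285.0 m

6285.0 m


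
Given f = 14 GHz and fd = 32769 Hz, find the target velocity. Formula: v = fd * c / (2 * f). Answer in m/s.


v = 32769 * 3e8 / (2 * 14000000000.0) = 351.1 m/s

351.1 m/s


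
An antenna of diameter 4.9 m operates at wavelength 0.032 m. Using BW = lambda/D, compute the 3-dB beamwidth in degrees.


BW_rad = 0.032 / 4.9 = 0.006531
BW_deg = 0.37 degrees

0.37 degrees


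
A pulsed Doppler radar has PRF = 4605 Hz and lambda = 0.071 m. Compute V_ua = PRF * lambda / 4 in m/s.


V_ua = 4605 * 0.071 / 4 = 81.7 m/s

81.7 m/s


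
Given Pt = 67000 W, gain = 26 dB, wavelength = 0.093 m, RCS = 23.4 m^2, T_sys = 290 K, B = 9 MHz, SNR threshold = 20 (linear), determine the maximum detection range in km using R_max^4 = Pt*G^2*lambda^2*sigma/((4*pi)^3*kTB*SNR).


G_lin = 10^(26/10) = 398.107171
R^4 = 67000 * 398.107171^2 * 0.093^2 * 23.4 / ((4*pi)^3 * 1.38e-23 * 290 * 9000000.0 * 20)
R^4 = 1.50341e18 m^4
R_max = (1.50341e18)^(1/4) = 35016.2 m = 35.0 km

35.0 km


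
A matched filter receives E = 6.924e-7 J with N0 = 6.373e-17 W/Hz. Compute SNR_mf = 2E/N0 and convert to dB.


SNR_lin = 2 * 6.924e-7 / 6.373e-17 = 2.173e10
SNR_dB = 10*log10(2.173e10) = 103.4 dB

103.4 dB


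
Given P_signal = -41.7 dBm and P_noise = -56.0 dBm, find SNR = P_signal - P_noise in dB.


SNR = -41.7 - (-56.0) = 14.3 dB

14.3 dB


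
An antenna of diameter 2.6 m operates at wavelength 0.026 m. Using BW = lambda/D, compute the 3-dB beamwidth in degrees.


BW_rad = 0.026 / 2.6 = 0.01
BW_deg = 0.57 degrees

0.57 degrees


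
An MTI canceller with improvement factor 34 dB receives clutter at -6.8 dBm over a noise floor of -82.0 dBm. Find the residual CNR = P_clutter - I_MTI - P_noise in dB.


CNR = -6.8 - 34 - (-82.0) = 41.2 dB

41.2 dB


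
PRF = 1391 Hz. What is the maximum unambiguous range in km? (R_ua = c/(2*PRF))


R_ua = 3e8 / (2 * 1391) = 107836.1 m = 107.8 km

107.8 km


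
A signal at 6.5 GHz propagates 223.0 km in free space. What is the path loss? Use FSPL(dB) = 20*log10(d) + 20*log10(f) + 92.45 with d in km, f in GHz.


20*log10(223.0) = 46.97
20*log10(6.5) = 16.26
FSPL = 155.7 dB

155.7 dB


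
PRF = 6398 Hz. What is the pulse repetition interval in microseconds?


PRI = 1/6398 = 0.0001562988 s = 156.3 us

156.3 us


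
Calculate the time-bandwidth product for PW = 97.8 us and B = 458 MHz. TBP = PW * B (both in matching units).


TBP = 97.8 * 458 = 44792.4

44792.4


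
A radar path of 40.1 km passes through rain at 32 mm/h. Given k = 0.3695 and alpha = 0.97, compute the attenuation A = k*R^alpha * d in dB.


gamma = 0.3695 * 32^0.97 = 10.656385 dB/km
A = 10.656385 * 40.1 = 427.32 dB

427.32 dB


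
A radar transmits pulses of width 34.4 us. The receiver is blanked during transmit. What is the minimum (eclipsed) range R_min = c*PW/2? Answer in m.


R_min = 3e8 * 34.4e-6 / 2 = 5160.0 m

5160.0 m


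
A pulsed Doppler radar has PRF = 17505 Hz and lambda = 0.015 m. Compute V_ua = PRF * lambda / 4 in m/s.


V_ua = 17505 * 0.015 / 4 = 65.6 m/s

65.6 m/s


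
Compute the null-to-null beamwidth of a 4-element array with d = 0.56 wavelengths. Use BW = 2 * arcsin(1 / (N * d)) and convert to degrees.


1/(N*d) = 1/(4*0.56) = 0.446429
BW = 2*arcsin(0.446429) = 53.0 degrees

53.0 degrees


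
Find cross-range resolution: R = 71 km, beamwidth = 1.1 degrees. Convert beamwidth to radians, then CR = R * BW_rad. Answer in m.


BW_rad = 0.019198622
CR = 71000 * 0.019198622 = 1363.1 m

1363.1 m


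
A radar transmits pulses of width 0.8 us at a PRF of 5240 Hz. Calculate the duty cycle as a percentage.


DC = 0.8e-6 * 5240 * 100 = 0.42%

0.42%


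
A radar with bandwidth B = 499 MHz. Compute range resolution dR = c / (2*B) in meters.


dR = 3e8 / (2 * 499000000.0) = 0.3 m

0.3 m


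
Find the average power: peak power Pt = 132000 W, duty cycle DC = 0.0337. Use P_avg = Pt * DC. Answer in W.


P_avg = 132000 * 0.0337 = 4448.4 W

4448.4 W


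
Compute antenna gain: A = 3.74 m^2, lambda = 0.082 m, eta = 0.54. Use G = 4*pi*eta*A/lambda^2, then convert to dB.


G_linear = 4*pi*0.54*3.74/0.082^2 = 3774.4
G_dB = 10*log10(3774.4) = 35.8 dB

35.8 dB


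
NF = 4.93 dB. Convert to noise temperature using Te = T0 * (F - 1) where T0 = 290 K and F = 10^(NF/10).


NF_lin = 10^(4.93/10) = 3.111716
Te = 290 * (3.111716 - 1) = 612.4 K

612.4 K


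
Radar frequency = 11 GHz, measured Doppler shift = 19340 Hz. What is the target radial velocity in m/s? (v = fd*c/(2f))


v = 19340 * 3e8 / (2 * 11000000000.0) = 263.7 m/s

263.7 m/s


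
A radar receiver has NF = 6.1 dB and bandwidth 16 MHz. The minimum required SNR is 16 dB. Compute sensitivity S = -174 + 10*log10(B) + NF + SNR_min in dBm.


10*log10(16000000.0) = 72.04
S = -174 + 72.04 + 6.1 + 16 = -79.9 dBm

-79.9 dBm


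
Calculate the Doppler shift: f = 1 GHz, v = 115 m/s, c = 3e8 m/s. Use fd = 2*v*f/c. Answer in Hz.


fd = 2 * 115 * 1000000000.0 / 3e8 = 766.7 Hz

766.7 Hz


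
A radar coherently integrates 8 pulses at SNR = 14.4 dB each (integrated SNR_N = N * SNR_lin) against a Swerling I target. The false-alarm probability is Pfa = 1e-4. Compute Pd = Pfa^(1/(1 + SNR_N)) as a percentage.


SNR_lin = 10^(14.4/10) = 27.54229
SNR_N = 8 * 27.54229 = 220.33832
1/(1 + SNR_N) = 1/221.33832 = 0.004518
Pd = (1e-4)^0.004518 = 0.95924
Pd = 95.9%

95.9%


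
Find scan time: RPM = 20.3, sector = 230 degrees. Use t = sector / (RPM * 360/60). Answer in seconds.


t = 230 / (20.3 * 360) * 60 = 1.89 s

1.89 s


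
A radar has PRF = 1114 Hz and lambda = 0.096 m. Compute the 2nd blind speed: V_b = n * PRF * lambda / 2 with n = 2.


V_blind = 2 * 1114 * 0.096 / 2 = 106.9 m/s

106.9 m/s


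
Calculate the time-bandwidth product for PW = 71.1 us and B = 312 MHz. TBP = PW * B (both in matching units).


TBP = 71.1 * 312 = 22183.2

22183.2


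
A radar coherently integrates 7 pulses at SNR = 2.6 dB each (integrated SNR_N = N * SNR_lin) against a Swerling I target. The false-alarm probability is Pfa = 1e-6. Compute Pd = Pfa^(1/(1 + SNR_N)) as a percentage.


SNR_lin = 10^(2.6/10) = 1.8197
SNR_N = 7 * 1.8197 = 12.7379
1/(1 + SNR_N) = 1/13.7379 = 0.0727913
Pd = (1e-6)^0.0727913 = 0.36581
Pd = 36.6%

36.6%


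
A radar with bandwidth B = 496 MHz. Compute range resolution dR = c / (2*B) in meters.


dR = 3e8 / (2 * 496000000.0) = 0.3 m

0.3 m


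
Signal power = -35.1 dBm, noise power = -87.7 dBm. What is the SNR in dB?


SNR = -35.1 - (-87.7) = 52.6 dB

52.6 dB


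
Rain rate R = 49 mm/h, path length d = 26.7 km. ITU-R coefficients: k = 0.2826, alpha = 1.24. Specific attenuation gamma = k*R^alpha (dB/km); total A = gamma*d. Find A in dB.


gamma = 0.2826 * 49^1.24 = 35.238328 dB/km
A = 35.238328 * 26.7 = 940.86 dB

940.86 dB


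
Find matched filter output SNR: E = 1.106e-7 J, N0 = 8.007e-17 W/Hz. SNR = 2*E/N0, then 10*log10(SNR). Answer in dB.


SNR_lin = 2 * 1.106e-7 / 8.007e-17 = 2.763e9
SNR_dB = 10*log10(2.763e9) = 94.4 dB

94.4 dB


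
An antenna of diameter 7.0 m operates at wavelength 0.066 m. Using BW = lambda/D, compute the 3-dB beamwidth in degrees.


BW_rad = 0.066 / 7.0 = 0.009429
BW_deg = 0.54 degrees

0.54 degrees


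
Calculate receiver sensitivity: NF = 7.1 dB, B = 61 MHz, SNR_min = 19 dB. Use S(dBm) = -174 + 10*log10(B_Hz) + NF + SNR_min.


10*log10(61000000.0) = 77.85
S = -174 + 77.85 + 7.1 + 19 = -70.0 dBm

-70.0 dBm


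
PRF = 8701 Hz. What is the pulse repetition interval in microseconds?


PRI = 1/8701 = 0.0001149293 s = 114.9 us

114.9 us


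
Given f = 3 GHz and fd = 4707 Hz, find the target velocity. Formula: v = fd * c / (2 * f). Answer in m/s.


v = 4707 * 3e8 / (2 * 3000000000.0) = 235.4 m/s

235.4 m/s


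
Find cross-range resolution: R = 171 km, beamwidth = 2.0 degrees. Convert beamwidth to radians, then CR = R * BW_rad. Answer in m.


BW_rad = 0.034906585
CR = 171000 * 0.034906585 = 5969.0 m

5969.0 m


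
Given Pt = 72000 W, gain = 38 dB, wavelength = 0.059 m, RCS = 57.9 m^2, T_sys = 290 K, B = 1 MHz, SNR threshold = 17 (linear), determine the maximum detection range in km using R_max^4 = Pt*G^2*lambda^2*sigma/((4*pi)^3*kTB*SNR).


G_lin = 10^(38/10) = 6309.573445
R^4 = 72000 * 6309.573445^2 * 0.059^2 * 57.9 / ((4*pi)^3 * 1.38e-23 * 290 * 1000000.0 * 17)
R^4 = 4.27917e21 m^4
R_max = (4.27917e21)^(1/4) = 255764.3 m = 255.8 km

255.8 km


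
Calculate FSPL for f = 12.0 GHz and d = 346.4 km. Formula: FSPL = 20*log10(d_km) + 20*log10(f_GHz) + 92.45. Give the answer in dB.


20*log10(346.4) = 50.79
20*log10(12.0) = 21.58
FSPL = 164.8 dB

164.8 dB


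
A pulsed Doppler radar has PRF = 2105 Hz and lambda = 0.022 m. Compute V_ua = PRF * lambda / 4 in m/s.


V_ua = 2105 * 0.022 / 4 = 11.6 m/s

11.6 m/s


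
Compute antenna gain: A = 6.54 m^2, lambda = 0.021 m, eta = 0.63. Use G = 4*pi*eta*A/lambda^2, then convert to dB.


G_linear = 4*pi*0.63*6.54/0.021^2 = 117405.81
G_dB = 10*log10(117405.81) = 50.7 dB

50.7 dB


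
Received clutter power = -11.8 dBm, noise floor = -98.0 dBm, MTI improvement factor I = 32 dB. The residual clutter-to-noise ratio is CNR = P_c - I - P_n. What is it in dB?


CNR = -11.8 - 32 - (-98.0) = 54.2 dB

54.2 dB


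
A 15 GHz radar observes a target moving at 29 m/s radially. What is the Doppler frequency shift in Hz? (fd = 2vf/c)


fd = 2 * 29 * 15000000000.0 / 3e8 = 2900.0 Hz

2900.0 Hz


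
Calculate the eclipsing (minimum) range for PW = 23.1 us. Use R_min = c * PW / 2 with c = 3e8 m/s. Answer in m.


R_min = 3e8 * 23.1e-6 / 2 = 3465.0 m

3465.0 m


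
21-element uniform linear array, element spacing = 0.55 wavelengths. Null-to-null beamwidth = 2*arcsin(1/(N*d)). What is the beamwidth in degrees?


1/(N*d) = 1/(21*0.55) = 0.08658
BW = 2*arcsin(0.08658) = 9.9 degrees

9.9 degrees


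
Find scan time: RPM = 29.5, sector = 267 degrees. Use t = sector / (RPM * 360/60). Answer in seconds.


t = 267 / (29.5 * 360) * 60 = 1.51 s

1.51 s


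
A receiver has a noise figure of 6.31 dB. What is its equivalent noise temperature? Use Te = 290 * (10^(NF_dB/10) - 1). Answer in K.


NF_lin = 10^(6.31/10) = 4.275629
Te = 290 * (4.275629 - 1) = 949.9 K

949.9 K


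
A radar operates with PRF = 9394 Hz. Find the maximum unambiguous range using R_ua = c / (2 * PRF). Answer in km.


R_ua = 3e8 / (2 * 9394) = 15967.6 m = 16.0 km

16.0 km


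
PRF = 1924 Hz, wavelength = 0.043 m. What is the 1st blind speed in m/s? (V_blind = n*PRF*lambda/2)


V_blind = 1 * 1924 * 0.043 / 2 = 41.4 m/s

41.4 m/s


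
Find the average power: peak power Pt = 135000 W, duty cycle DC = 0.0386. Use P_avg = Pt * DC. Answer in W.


P_avg = 135000 * 0.0386 = 5211.0 W

5211.0 W


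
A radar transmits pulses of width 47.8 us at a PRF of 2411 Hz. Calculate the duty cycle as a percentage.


DC = 47.8e-6 * 2411 * 100 = 11.52%

11.52%


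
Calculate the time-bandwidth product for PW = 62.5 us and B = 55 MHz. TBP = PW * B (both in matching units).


TBP = 62.5 * 55 = 3437.5

3437.5


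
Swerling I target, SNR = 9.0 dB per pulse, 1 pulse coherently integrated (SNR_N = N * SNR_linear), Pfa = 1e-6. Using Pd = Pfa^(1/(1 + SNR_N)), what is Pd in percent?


SNR_lin = 10^(9.0/10) = 7.94328
SNR_N = 1 * 7.94328 = 7.94328
1/(1 + SNR_N) = 1/8.94328 = 0.1118158
Pd = (1e-6)^0.1118158 = 0.21336
Pd = 21.3%

21.3%


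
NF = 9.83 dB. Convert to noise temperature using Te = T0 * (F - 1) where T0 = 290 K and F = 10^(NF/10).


NF_lin = 10^(9.83/10) = 9.616123
Te = 290 * (9.616123 - 1) = 2498.7 K

2498.7 K


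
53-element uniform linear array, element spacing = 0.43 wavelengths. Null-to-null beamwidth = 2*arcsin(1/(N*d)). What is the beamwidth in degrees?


1/(N*d) = 1/(53*0.43) = 0.043879
BW = 2*arcsin(0.043879) = 5.0 degrees

5.0 degrees


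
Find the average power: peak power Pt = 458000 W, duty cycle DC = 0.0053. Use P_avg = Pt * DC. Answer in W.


P_avg = 458000 * 0.0053 = 2427.4 W

2427.4 W


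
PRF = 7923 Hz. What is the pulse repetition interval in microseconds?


PRI = 1/7923 = 0.0001262148 s = 126.2 us

126.2 us


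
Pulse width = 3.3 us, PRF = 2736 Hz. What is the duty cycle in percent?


DC = 3.3e-6 * 2736 * 100 = 0.9%

0.9%


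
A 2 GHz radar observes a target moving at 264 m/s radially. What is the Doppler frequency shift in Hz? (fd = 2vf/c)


fd = 2 * 264 * 2000000000.0 / 3e8 = 3520.0 Hz

3520.0 Hz


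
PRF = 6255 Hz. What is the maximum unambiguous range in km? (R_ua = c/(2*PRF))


R_ua = 3e8 / (2 * 6255) = 23980.8 m = 24.0 km

24.0 km


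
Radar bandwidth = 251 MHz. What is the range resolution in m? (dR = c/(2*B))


dR = 3e8 / (2 * 251000000.0) = 0.6 m

0.6 m


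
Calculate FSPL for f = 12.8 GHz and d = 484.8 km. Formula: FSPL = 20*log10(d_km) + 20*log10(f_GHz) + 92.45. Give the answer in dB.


20*log10(484.8) = 53.71
20*log10(12.8) = 22.14
FSPL = 168.3 dB

168.3 dB


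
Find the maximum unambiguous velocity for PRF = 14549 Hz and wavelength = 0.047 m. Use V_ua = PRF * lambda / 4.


V_ua = 14549 * 0.047 / 4 = 171.0 m/s

171.0 m/s


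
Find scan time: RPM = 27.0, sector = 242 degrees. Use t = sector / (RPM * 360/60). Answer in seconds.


t = 242 / (27.0 * 360) * 60 = 1.49 s

1.49 s


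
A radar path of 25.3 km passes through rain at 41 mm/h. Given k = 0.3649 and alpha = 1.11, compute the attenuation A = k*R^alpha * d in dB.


gamma = 0.3649 * 41^1.11 = 22.509401 dB/km
A = 22.509401 * 25.3 = 569.49 dB

569.49 dB


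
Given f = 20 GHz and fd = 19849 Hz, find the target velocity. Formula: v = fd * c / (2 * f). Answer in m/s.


v = 19849 * 3e8 / (2 * 20000000000.0) = 148.9 m/s

148.9 m/s


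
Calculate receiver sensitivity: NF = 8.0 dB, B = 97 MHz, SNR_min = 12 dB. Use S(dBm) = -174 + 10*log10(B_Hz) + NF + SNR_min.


10*log10(97000000.0) = 79.87
S = -174 + 79.87 + 8.0 + 12 = -74.1 dBm

-74.1 dBm


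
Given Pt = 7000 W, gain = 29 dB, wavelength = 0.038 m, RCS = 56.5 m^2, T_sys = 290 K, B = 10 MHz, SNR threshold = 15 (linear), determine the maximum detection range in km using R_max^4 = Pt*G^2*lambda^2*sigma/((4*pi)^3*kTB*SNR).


G_lin = 10^(29/10) = 794.328235
R^4 = 7000 * 794.328235^2 * 0.038^2 * 56.5 / ((4*pi)^3 * 1.38e-23 * 290 * 10000000.0 * 15)
R^4 = 3.02493e17 m^4
R_max = (3.02493e17)^(1/4) = 23451.9 m = 23.5 km

23.5 km


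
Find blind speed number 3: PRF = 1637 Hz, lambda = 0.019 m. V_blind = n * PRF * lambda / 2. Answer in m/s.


V_blind = 3 * 1637 * 0.019 / 2 = 46.7 m/s

46.7 m/s


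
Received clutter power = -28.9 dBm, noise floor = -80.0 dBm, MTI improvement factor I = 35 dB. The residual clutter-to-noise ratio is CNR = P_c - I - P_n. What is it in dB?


CNR = -28.9 - 35 - (-80.0) = 16.1 dB

16.1 dB


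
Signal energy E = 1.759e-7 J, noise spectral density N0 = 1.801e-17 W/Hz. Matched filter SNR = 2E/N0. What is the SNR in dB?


SNR_lin = 2 * 1.759e-7 / 1.801e-17 = 1.953e10
SNR_dB = 10*log10(1.953e10) = 102.9 dB

102.9 dB
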